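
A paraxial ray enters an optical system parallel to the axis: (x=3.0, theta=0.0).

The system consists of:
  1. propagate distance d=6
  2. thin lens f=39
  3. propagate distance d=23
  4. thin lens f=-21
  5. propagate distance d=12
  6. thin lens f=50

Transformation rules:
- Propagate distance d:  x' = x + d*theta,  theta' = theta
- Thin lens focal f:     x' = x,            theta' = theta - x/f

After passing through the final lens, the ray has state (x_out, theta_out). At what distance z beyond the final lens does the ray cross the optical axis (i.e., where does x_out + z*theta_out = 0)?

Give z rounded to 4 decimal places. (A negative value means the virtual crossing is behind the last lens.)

Initial: x=3.0000 theta=0.0000
After 1 (propagate distance d=6): x=3.0000 theta=0.0000
After 2 (thin lens f=39): x=3.0000 theta=-1/13 (≈-0.0769)
After 3 (propagate distance d=23): x=16/13 (≈1.2308) theta=-1/13 (≈-0.0769)
After 4 (thin lens f=-21): x=16/13 (≈1.2308) theta=-5/273 (≈-0.0183)
After 5 (propagate distance d=12): x=92/91 (≈1.0110) theta=-5/273 (≈-0.0183)
After 6 (thin lens f=50): x=92/91 (≈1.0110) theta=-263/6825 (≈-0.0385)
z_focus = -x_out/theta_out = -(92/91)/(-263/6825) = 6900/263 ≈ 26.2357
Rounded to 4 decimal places: z = 26.2357

Answer: 26.2357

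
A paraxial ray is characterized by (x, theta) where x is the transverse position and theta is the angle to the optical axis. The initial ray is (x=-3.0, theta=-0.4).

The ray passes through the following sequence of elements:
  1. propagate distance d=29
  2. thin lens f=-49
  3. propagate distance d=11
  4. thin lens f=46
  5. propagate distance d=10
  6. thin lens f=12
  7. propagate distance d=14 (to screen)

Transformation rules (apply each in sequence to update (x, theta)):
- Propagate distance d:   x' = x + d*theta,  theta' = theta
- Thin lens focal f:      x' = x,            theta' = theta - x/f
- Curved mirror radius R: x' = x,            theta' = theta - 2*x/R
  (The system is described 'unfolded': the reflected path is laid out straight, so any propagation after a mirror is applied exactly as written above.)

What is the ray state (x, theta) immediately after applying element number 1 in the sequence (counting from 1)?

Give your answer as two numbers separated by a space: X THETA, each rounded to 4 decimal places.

Initial: x=-3.0000 theta=-0.4000
After 1 (propagate distance d=29): x=-14.6000 theta=-0.4000
Rounded to 4 decimal places: x = -14.6000, theta = -0.4000

Answer: -14.6000 -0.4000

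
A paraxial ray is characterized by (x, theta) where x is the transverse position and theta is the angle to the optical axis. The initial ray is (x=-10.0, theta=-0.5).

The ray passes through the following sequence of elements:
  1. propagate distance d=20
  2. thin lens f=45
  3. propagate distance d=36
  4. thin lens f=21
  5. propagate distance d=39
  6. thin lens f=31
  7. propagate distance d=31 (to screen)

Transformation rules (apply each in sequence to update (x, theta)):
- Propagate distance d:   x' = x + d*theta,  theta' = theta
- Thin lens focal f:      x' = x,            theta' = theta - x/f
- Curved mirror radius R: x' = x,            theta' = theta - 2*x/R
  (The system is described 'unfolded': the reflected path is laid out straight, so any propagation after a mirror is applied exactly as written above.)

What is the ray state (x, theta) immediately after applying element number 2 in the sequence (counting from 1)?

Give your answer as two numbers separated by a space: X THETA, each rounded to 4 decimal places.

Answer: -20.0000 -0.0556

Derivation:
Initial: x=-10.0000 theta=-0.5000
After 1 (propagate distance d=20): x=-20.0000 theta=-0.5000
After 2 (thin lens f=45): x=-20.0000 theta=-1/18 (≈-0.0556)
Rounded to 4 decimal places: x = -20.0000, theta = -0.0556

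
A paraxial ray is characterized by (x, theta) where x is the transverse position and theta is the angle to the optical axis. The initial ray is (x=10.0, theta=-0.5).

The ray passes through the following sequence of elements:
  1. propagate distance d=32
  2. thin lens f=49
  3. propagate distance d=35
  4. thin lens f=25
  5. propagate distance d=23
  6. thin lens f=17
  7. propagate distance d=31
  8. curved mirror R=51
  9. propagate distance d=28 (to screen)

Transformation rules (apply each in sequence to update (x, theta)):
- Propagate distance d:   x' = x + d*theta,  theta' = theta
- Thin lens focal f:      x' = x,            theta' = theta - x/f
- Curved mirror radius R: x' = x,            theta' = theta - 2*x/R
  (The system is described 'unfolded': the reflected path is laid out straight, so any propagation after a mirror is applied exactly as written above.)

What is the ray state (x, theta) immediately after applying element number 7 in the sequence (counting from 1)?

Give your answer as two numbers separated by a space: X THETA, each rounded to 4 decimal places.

Answer: 20.5388 0.9922

Derivation:
Initial: x=10.0000 theta=-0.5000
After 1 (propagate distance d=32): x=-6.0000 theta=-0.5000
After 2 (thin lens f=49): x=-6.0000 theta=-37/98 (≈-0.3776)
After 3 (propagate distance d=35): x=-269/14 (≈-19.2143) theta=-37/98 (≈-0.3776)
After 4 (thin lens f=25): x=-269/14 (≈-19.2143) theta=479/1225 (≈0.3910)
After 5 (propagate distance d=23): x=-25041/2450 (≈-10.2208) theta=479/1225 (≈0.3910)
After 6 (thin lens f=17): x=-25041/2450 (≈-10.2208) theta=2431/2450 (≈0.9922)
After 7 (propagate distance d=31): x=5032/245 (≈20.5388) theta=2431/2450 (≈0.9922)
Rounded to 4 decimal places: x = 20.5388, theta = 0.9922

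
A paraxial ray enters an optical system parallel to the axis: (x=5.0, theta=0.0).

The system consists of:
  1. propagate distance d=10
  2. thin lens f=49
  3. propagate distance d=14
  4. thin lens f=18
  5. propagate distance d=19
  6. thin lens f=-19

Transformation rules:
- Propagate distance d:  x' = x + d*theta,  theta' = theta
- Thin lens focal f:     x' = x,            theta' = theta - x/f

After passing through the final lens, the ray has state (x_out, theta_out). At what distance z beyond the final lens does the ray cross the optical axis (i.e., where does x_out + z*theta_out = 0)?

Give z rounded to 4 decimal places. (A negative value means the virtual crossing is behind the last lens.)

Answer: -5.1756

Derivation:
Initial: x=5.0000 theta=0.0000
After 1 (propagate distance d=10): x=5.0000 theta=0.0000
After 2 (thin lens f=49): x=5.0000 theta=-5/49 (≈-0.1020)
After 3 (propagate distance d=14): x=25/7 (≈3.5714) theta=-5/49 (≈-0.1020)
After 4 (thin lens f=18): x=25/7 (≈3.5714) theta=-265/882 (≈-0.3005)
After 5 (propagate distance d=19): x=-1885/882 (≈-2.1372) theta=-265/882 (≈-0.3005)
After 6 (thin lens f=-19): x=-1885/882 (≈-2.1372) theta=-3460/8379 (≈-0.4129)
z_focus = -x_out/theta_out = -(-1885/882)/(-3460/8379) = -7163/1384 ≈ -5.1756
Rounded to 4 decimal places: z = -5.1756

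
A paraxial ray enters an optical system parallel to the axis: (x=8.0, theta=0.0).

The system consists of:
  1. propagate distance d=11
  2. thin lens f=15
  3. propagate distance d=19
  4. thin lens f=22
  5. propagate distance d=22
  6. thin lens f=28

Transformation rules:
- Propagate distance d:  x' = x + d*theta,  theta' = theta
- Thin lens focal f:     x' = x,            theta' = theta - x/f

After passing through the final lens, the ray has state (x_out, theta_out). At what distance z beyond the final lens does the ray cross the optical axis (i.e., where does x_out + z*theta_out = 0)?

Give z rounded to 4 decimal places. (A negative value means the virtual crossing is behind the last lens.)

Answer: -677.6000

Derivation:
Initial: x=8.0000 theta=0.0000
After 1 (propagate distance d=11): x=8.0000 theta=0.0000
After 2 (thin lens f=15): x=8.0000 theta=-8/15 (≈-0.5333)
After 3 (propagate distance d=19): x=-32/15 (≈-2.1333) theta=-8/15 (≈-0.5333)
After 4 (thin lens f=22): x=-32/15 (≈-2.1333) theta=-24/55 (≈-0.4364)
After 5 (propagate distance d=22): x=-176/15 (≈-11.7333) theta=-24/55 (≈-0.4364)
After 6 (thin lens f=28): x=-176/15 (≈-11.7333) theta=-4/231 (≈-0.0173)
z_focus = -x_out/theta_out = -(-176/15)/(-4/231) = -677.6000
Rounded to 4 decimal places: z = -677.6000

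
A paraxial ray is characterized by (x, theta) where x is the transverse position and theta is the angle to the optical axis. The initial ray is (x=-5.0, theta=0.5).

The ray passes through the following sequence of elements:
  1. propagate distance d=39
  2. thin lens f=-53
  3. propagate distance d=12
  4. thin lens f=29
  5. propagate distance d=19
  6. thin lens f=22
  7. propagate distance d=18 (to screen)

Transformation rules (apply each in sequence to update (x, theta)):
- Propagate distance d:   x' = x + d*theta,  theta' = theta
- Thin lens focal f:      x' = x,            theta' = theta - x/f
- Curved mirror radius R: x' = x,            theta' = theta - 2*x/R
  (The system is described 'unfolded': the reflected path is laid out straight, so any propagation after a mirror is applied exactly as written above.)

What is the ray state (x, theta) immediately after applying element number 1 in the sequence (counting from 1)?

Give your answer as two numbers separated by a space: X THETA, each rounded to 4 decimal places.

Answer: 14.5000 0.5000

Derivation:
Initial: x=-5.0000 theta=0.5000
After 1 (propagate distance d=39): x=14.5000 theta=0.5000
Rounded to 4 decimal places: x = 14.5000, theta = 0.5000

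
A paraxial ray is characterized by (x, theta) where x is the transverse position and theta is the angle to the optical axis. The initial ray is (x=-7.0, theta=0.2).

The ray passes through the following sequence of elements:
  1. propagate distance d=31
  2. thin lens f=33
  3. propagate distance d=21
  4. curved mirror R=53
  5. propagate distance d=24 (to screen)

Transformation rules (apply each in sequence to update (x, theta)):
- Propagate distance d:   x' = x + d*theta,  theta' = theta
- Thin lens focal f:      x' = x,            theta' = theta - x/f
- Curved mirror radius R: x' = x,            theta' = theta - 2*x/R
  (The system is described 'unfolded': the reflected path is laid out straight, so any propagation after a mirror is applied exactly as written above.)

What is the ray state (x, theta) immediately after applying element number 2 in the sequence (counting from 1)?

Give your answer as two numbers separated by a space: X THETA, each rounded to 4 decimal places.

Initial: x=-7.0000 theta=0.2000
After 1 (propagate distance d=31): x=-0.8000 theta=0.2000
After 2 (thin lens f=33): x=-0.8000 theta=37/165 (≈0.2242)
Rounded to 4 decimal places: x = -0.8000, theta = 0.2242

Answer: -0.8000 0.2242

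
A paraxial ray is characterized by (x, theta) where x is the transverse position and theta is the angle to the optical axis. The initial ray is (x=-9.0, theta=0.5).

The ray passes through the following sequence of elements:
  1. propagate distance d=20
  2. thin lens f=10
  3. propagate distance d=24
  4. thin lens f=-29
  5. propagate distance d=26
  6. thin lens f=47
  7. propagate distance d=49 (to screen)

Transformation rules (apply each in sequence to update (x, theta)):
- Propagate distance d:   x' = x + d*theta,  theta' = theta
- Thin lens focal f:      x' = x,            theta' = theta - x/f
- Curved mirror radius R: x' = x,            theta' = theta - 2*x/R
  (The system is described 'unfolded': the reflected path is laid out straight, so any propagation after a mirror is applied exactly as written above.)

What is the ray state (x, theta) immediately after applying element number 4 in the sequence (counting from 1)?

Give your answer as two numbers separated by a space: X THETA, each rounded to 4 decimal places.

Initial: x=-9.0000 theta=0.5000
After 1 (propagate distance d=20): x=1.0000 theta=0.5000
After 2 (thin lens f=10): x=1.0000 theta=0.4000
After 3 (propagate distance d=24): x=10.6000 theta=0.4000
After 4 (thin lens f=-29): x=10.6000 theta=111/145 (≈0.7655)
Rounded to 4 decimal places: x = 10.6000, theta = 0.7655

Answer: 10.6000 0.7655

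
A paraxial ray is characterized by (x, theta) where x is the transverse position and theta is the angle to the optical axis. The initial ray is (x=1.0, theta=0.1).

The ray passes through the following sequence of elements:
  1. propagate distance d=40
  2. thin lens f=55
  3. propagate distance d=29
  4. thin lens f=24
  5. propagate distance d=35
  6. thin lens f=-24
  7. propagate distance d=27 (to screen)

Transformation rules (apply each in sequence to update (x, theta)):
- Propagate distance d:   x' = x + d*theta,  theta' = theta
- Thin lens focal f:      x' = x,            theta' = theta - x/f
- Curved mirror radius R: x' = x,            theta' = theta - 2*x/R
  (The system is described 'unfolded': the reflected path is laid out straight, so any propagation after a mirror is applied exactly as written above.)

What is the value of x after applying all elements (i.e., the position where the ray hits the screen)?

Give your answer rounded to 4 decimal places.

Answer: -10.1266

Derivation:
Initial: x=1.0000 theta=0.1000
After 1 (propagate distance d=40): x=5.0000 theta=0.1000
After 2 (thin lens f=55): x=5.0000 theta=1/110 (≈0.0091)
After 3 (propagate distance d=29): x=579/110 (≈5.2636) theta=1/110 (≈0.0091)
After 4 (thin lens f=24): x=579/110 (≈5.2636) theta=-37/176 (≈-0.2102)
After 5 (propagate distance d=35): x=-1843/880 (≈-2.0943) theta=-37/176 (≈-0.2102)
After 6 (thin lens f=-24): x=-1843/880 (≈-2.0943) theta=-6283/21120 (≈-0.2975)
After 7 (propagate distance d=27 (to screen)): x=-6481/640 (≈-10.1266) theta=-6283/21120 (≈-0.2975)
Rounded to 4 decimal places: x = -10.1266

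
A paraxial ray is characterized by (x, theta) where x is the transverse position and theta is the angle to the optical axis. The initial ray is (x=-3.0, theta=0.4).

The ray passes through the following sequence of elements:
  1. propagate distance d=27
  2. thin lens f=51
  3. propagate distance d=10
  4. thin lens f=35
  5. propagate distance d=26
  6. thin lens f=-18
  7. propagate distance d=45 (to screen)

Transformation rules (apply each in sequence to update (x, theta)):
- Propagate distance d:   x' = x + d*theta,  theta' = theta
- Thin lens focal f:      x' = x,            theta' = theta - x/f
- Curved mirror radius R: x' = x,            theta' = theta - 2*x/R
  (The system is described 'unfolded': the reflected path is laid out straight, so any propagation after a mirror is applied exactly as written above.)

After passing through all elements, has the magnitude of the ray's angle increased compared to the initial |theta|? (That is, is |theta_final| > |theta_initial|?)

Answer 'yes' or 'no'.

Initial: x=-3.0000 theta=0.4000
After 1 (propagate distance d=27): x=7.8000 theta=0.4000
After 2 (thin lens f=51): x=7.8000 theta=21/85 (≈0.2471)
After 3 (propagate distance d=10): x=873/85 (≈10.2706) theta=21/85 (≈0.2471)
After 4 (thin lens f=35): x=873/85 (≈10.2706) theta=-138/2975 (≈-0.0464)
After 5 (propagate distance d=26): x=26967/2975 (≈9.0645) theta=-138/2975 (≈-0.0464)
After 6 (thin lens f=-18): x=26967/2975 (≈9.0645) theta=8161/17850 (≈0.4572)
After 7 (propagate distance d=45 (to screen)): x=176349/5950 (≈29.6385) theta=8161/17850 (≈0.4572)
|theta_initial|=0.4000 |theta_final|=8161/17850 (≈0.4572) -> increased

Answer: yes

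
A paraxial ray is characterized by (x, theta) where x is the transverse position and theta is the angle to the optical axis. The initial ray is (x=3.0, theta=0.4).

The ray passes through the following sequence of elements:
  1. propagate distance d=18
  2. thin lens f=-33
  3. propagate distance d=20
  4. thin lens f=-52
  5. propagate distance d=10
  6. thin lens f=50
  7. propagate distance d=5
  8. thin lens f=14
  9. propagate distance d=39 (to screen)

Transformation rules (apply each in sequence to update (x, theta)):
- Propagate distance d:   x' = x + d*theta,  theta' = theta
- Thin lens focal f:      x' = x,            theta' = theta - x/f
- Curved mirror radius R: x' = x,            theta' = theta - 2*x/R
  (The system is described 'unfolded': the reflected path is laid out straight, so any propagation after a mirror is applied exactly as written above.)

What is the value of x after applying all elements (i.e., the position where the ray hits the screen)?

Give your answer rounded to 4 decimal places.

Initial: x=3.0000 theta=0.4000
After 1 (propagate distance d=18): x=10.2000 theta=0.4000
After 2 (thin lens f=-33): x=10.2000 theta=39/55 (≈0.7091)
After 3 (propagate distance d=20): x=1341/55 (≈24.3818) theta=39/55 (≈0.7091)
After 4 (thin lens f=-52): x=1341/55 (≈24.3818) theta=3369/2860 (≈1.1780)
After 5 (propagate distance d=10): x=4701/130 (≈36.1615) theta=3369/2860 (≈1.1780)
After 6 (thin lens f=50): x=4701/130 (≈36.1615) theta=16257/35750 (≈0.4547)
After 7 (propagate distance d=5): x=137406/3575 (≈38.4352) theta=16257/35750 (≈0.4547)
After 8 (thin lens f=14): x=137406/3575 (≈38.4352) theta=-573231/250250 (≈-2.2906)
After 9 (propagate distance d=39 (to screen)): x=-12737589/250250 (≈-50.8995) theta=-573231/250250 (≈-2.2906)
Rounded to 4 decimal places: x = -50.8995

Answer: -50.8995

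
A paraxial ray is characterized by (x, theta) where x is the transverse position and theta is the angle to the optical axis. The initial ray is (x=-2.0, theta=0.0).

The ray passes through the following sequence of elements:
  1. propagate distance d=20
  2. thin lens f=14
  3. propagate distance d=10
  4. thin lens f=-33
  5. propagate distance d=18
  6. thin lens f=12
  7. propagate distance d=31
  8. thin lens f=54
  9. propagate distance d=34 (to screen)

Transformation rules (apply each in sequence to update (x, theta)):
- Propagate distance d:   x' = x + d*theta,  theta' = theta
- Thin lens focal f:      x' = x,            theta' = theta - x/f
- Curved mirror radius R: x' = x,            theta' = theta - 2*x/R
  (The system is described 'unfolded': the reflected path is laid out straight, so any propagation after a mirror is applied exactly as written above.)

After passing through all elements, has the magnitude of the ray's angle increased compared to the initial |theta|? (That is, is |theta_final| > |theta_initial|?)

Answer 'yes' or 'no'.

Initial: x=-2.0000 theta=0.0000
After 1 (propagate distance d=20): x=-2.0000 theta=0.0000
After 2 (thin lens f=14): x=-2.0000 theta=1/7 (≈0.1429)
After 3 (propagate distance d=10): x=-4/7 (≈-0.5714) theta=1/7 (≈0.1429)
After 4 (thin lens f=-33): x=-4/7 (≈-0.5714) theta=29/231 (≈0.1255)
After 5 (propagate distance d=18): x=130/77 (≈1.6883) theta=29/231 (≈0.1255)
After 6 (thin lens f=12): x=130/77 (≈1.6883) theta=-1/66 (≈-0.0152)
After 7 (propagate distance d=31): x=563/462 (≈1.2186) theta=-1/66 (≈-0.0152)
After 8 (thin lens f=54): x=563/462 (≈1.2186) theta=-941/24948 (≈-0.0377)
After 9 (propagate distance d=34 (to screen)): x=-398/6237 (≈-0.0638) theta=-941/24948 (≈-0.0377)
|theta_initial|=0.0000 |theta_final|=941/24948 (≈0.0377) -> increased

Answer: yes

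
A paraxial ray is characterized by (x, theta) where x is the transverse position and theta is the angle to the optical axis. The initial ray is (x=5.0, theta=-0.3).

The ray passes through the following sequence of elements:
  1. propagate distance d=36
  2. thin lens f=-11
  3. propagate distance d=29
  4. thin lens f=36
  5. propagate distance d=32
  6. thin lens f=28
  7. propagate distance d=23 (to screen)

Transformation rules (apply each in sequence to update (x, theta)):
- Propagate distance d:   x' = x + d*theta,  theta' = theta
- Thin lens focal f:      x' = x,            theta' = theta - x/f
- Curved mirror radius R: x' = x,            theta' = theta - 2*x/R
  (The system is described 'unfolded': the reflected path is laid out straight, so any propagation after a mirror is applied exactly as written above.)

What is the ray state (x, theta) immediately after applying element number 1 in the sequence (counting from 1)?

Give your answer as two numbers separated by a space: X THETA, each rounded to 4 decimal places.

Answer: -5.8000 -0.3000

Derivation:
Initial: x=5.0000 theta=-0.3000
After 1 (propagate distance d=36): x=-5.8000 theta=-0.3000
Rounded to 4 decimal places: x = -5.8000, theta = -0.3000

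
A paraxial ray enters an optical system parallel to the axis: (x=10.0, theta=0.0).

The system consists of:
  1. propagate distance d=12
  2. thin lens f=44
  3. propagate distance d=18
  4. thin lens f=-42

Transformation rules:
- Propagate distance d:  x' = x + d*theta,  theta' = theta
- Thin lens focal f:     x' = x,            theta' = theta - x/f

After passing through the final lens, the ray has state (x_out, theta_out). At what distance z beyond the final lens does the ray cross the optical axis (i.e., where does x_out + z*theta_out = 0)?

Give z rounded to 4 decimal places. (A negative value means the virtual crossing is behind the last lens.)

Initial: x=10.0000 theta=0.0000
After 1 (propagate distance d=12): x=10.0000 theta=0.0000
After 2 (thin lens f=44): x=10.0000 theta=-5/22 (≈-0.2273)
After 3 (propagate distance d=18): x=65/11 (≈5.9091) theta=-5/22 (≈-0.2273)
After 4 (thin lens f=-42): x=65/11 (≈5.9091) theta=-20/231 (≈-0.0866)
z_focus = -x_out/theta_out = -(65/11)/(-20/231) = 68.2500
Rounded to 4 decimal places: z = 68.2500

Answer: 68.2500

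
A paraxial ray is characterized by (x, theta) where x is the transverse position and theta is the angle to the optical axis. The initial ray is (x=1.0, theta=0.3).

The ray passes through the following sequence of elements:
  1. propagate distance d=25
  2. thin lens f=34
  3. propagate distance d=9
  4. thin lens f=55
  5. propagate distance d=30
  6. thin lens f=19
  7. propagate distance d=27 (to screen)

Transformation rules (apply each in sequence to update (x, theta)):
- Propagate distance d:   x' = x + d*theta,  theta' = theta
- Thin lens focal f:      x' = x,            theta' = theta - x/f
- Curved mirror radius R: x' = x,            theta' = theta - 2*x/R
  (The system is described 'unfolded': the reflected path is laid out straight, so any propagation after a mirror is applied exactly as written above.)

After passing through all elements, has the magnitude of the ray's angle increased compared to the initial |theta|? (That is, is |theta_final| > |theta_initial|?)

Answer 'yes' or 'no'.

Initial: x=1.0000 theta=0.3000
After 1 (propagate distance d=25): x=8.5000 theta=0.3000
After 2 (thin lens f=34): x=8.5000 theta=0.0500
After 3 (propagate distance d=9): x=8.9500 theta=0.0500
After 4 (thin lens f=55): x=8.9500 theta=-31/275 (≈-0.1127)
After 5 (propagate distance d=30): x=245/44 (≈5.5682) theta=-31/275 (≈-0.1127)
After 6 (thin lens f=19): x=245/44 (≈5.5682) theta=-771/1900 (≈-0.4058)
After 7 (propagate distance d=27 (to screen)): x=-28153/5225 (≈-5.3881) theta=-771/1900 (≈-0.4058)
|theta_initial|=0.3000 |theta_final|=771/1900 (≈0.4058) -> increased

Answer: yes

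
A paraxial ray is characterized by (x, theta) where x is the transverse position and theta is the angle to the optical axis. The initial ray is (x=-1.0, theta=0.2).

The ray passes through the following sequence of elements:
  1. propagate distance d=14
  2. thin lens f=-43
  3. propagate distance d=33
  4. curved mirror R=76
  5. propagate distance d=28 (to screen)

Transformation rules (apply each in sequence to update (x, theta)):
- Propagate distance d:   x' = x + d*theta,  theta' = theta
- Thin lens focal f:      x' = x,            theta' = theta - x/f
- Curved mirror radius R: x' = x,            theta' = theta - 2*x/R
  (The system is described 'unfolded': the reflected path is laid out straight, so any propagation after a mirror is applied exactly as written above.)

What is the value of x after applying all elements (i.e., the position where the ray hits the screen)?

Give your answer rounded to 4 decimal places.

Answer: 9.3461

Derivation:
Initial: x=-1.0000 theta=0.2000
After 1 (propagate distance d=14): x=1.8000 theta=0.2000
After 2 (thin lens f=-43): x=1.8000 theta=52/215 (≈0.2419)
After 3 (propagate distance d=33): x=2103/215 (≈9.7814) theta=52/215 (≈0.2419)
After 4 (curved mirror R=76): x=2103/215 (≈9.7814) theta=-127/8170 (≈-0.0155)
After 5 (propagate distance d=28 (to screen)): x=38179/4085 (≈9.3461) theta=-127/8170 (≈-0.0155)
Rounded to 4 decimal places: x = 9.3461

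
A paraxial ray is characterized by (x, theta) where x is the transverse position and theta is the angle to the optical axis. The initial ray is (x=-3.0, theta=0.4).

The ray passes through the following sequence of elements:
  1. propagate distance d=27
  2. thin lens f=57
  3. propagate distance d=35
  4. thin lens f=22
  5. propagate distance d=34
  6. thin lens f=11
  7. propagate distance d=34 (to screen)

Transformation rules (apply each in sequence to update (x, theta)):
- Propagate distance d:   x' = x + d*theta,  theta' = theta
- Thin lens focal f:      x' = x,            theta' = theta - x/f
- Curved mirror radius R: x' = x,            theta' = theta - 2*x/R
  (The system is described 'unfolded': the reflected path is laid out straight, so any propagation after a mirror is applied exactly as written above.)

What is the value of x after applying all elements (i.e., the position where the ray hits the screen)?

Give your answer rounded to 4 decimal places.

Initial: x=-3.0000 theta=0.4000
After 1 (propagate distance d=27): x=7.8000 theta=0.4000
After 2 (thin lens f=57): x=7.8000 theta=5/19 (≈0.2632)
After 3 (propagate distance d=35): x=1616/95 (≈17.0105) theta=5/19 (≈0.2632)
After 4 (thin lens f=22): x=1616/95 (≈17.0105) theta=-533/1045 (≈-0.5100)
After 5 (propagate distance d=34): x=-346/1045 (≈-0.3311) theta=-533/1045 (≈-0.5100)
After 6 (thin lens f=11): x=-346/1045 (≈-0.3311) theta=-5517/11495 (≈-0.4799)
After 7 (propagate distance d=34 (to screen)): x=-191384/11495 (≈-16.6493) theta=-5517/11495 (≈-0.4799)
Rounded to 4 decimal places: x = -16.6493

Answer: -16.6493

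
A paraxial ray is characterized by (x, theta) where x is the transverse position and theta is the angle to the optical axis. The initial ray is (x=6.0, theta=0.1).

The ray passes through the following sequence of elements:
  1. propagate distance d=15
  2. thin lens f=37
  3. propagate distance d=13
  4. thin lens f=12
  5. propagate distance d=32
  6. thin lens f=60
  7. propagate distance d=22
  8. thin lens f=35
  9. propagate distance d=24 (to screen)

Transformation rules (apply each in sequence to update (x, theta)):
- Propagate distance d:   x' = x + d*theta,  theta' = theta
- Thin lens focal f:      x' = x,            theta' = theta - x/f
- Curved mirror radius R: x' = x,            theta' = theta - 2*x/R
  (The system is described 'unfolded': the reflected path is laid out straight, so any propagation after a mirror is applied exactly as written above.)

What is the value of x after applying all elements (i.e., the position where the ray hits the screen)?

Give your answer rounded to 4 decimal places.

Answer: -16.3317

Derivation:
Initial: x=6.0000 theta=0.1000
After 1 (propagate distance d=15): x=7.5000 theta=0.1000
After 2 (thin lens f=37): x=7.5000 theta=-19/185 (≈-0.1027)
After 3 (propagate distance d=13): x=2281/370 (≈6.1649) theta=-19/185 (≈-0.1027)
After 4 (thin lens f=12): x=2281/370 (≈6.1649) theta=-2737/4440 (≈-0.6164)
After 5 (propagate distance d=32): x=-15053/1110 (≈-13.5613) theta=-2737/4440 (≈-0.6164)
After 6 (thin lens f=60): x=-15053/1110 (≈-13.5613) theta=-13001/33300 (≈-0.3904)
After 7 (propagate distance d=22): x=-184403/8325 (≈-22.1505) theta=-13001/33300 (≈-0.3904)
After 8 (thin lens f=35): x=-184403/8325 (≈-22.1505) theta=282577/1165500 (≈0.2425)
After 9 (propagate distance d=24 (to screen)): x=-4758643/291375 (≈-16.3317) theta=282577/1165500 (≈0.2425)
Rounded to 4 decimal places: x = -16.3317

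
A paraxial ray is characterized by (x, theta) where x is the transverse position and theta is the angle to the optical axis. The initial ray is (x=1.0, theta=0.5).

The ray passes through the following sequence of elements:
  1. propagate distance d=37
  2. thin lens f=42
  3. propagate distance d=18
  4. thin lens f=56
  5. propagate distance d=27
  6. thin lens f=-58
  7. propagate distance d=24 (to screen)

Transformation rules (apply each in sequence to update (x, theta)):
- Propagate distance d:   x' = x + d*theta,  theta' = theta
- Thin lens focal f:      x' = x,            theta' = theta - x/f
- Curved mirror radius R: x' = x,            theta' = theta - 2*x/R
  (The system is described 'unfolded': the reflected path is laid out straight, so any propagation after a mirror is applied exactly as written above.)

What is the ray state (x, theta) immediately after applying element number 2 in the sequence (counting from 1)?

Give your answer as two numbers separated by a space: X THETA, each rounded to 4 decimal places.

Answer: 19.5000 0.0357

Derivation:
Initial: x=1.0000 theta=0.5000
After 1 (propagate distance d=37): x=19.5000 theta=0.5000
After 2 (thin lens f=42): x=19.5000 theta=1/28 (≈0.0357)
Rounded to 4 decimal places: x = 19.5000, theta = 0.0357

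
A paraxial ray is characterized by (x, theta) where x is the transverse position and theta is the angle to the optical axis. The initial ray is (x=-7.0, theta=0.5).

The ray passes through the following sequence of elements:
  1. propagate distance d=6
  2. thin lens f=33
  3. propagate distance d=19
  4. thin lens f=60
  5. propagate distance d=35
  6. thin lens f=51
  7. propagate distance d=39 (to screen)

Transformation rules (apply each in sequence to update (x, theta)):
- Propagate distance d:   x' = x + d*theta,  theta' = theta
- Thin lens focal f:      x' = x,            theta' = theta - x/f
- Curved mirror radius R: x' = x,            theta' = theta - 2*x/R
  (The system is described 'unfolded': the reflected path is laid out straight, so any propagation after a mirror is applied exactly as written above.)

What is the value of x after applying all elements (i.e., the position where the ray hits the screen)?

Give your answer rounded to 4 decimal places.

Initial: x=-7.0000 theta=0.5000
After 1 (propagate distance d=6): x=-4.0000 theta=0.5000
After 2 (thin lens f=33): x=-4.0000 theta=41/66 (≈0.6212)
After 3 (propagate distance d=19): x=515/66 (≈7.8030) theta=41/66 (≈0.6212)
After 4 (thin lens f=60): x=515/66 (≈7.8030) theta=389/792 (≈0.4912)
After 5 (propagate distance d=35): x=19795/792 (≈24.9937) theta=389/792 (≈0.4912)
After 6 (thin lens f=51): x=19795/792 (≈24.9937) theta=1/918 (≈0.0011)
After 7 (propagate distance d=39 (to screen)): x=337087/13464 (≈25.0362) theta=1/918 (≈0.0011)
Rounded to 4 decimal places: x = 25.0362

Answer: 25.0362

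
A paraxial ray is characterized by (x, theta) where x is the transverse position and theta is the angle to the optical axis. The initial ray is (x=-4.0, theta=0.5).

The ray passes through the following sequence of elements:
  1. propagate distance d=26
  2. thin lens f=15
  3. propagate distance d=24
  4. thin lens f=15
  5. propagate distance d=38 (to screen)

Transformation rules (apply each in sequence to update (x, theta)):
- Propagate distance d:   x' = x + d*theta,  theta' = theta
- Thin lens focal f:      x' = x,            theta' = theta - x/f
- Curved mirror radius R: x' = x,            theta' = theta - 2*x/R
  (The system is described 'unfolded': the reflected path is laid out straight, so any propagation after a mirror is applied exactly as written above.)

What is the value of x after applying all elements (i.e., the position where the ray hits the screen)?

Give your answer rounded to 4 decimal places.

Answer: -13.9200

Derivation:
Initial: x=-4.0000 theta=0.5000
After 1 (propagate distance d=26): x=9.0000 theta=0.5000
After 2 (thin lens f=15): x=9.0000 theta=-0.1000
After 3 (propagate distance d=24): x=6.6000 theta=-0.1000
After 4 (thin lens f=15): x=6.6000 theta=-0.5400
After 5 (propagate distance d=38 (to screen)): x=-13.9200 theta=-0.5400
Rounded to 4 decimal places: x = -13.9200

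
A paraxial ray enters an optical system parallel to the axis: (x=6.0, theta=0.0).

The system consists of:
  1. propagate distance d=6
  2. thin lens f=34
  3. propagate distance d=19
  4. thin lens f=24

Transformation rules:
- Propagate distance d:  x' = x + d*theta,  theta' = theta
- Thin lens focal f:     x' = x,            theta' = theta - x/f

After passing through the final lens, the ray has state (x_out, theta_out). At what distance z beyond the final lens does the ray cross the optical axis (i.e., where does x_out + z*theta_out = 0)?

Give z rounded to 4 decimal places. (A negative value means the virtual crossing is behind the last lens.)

Initial: x=6.0000 theta=0.0000
After 1 (propagate distance d=6): x=6.0000 theta=0.0000
After 2 (thin lens f=34): x=6.0000 theta=-3/17 (≈-0.1765)
After 3 (propagate distance d=19): x=45/17 (≈2.6471) theta=-3/17 (≈-0.1765)
After 4 (thin lens f=24): x=45/17 (≈2.6471) theta=-39/136 (≈-0.2868)
z_focus = -x_out/theta_out = -(45/17)/(-39/136) = 120/13 ≈ 9.2308
Rounded to 4 decimal places: z = 9.2308

Answer: 9.2308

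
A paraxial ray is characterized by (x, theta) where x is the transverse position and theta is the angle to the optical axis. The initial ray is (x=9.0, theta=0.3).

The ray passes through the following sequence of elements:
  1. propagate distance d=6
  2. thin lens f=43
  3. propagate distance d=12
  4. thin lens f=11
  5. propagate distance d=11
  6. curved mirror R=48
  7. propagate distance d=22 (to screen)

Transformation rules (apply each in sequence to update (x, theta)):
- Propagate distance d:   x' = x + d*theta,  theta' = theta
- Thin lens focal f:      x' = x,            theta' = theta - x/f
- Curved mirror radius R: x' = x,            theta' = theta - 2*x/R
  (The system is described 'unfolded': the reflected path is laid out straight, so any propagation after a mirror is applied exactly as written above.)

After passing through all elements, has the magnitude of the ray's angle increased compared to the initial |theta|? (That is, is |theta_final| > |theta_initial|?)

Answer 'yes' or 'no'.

Initial: x=9.0000 theta=0.3000
After 1 (propagate distance d=6): x=10.8000 theta=0.3000
After 2 (thin lens f=43): x=10.8000 theta=21/430 (≈0.0488)
After 3 (propagate distance d=12): x=2448/215 (≈11.3860) theta=21/430 (≈0.0488)
After 4 (thin lens f=11): x=2448/215 (≈11.3860) theta=-933/946 (≈-0.9863)
After 5 (propagate distance d=11): x=231/430 (≈0.5372) theta=-933/946 (≈-0.9863)
After 6 (curved mirror R=48): x=231/430 (≈0.5372) theta=-38167/37840 (≈-1.0086)
After 7 (propagate distance d=22 (to screen)): x=-37243/1720 (≈-21.6529) theta=-38167/37840 (≈-1.0086)
|theta_initial|=0.3000 |theta_final|=38167/37840 (≈1.0086) -> increased

Answer: yes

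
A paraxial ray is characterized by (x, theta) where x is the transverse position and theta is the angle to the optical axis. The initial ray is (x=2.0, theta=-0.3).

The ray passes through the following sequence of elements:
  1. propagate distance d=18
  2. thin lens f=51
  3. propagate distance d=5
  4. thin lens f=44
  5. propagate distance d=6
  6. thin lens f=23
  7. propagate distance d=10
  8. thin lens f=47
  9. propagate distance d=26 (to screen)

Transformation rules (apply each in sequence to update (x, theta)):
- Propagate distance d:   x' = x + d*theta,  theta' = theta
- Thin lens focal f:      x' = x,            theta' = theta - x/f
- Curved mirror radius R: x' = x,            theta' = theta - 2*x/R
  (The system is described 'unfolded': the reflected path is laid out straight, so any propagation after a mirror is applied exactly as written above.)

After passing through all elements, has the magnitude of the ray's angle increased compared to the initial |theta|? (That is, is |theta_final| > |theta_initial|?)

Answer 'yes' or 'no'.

Answer: no

Derivation:
Initial: x=2.0000 theta=-0.3000
After 1 (propagate distance d=18): x=-3.4000 theta=-0.3000
After 2 (thin lens f=51): x=-3.4000 theta=-7/30 (≈-0.2333)
After 3 (propagate distance d=5): x=-137/30 (≈-4.5667) theta=-7/30 (≈-0.2333)
After 4 (thin lens f=44): x=-137/30 (≈-4.5667) theta=-57/440 (≈-0.1295)
After 5 (propagate distance d=6): x=-3527/660 (≈-5.3439) theta=-57/440 (≈-0.1295)
After 6 (thin lens f=23): x=-3527/660 (≈-5.3439) theta=3121/30360 (≈0.1028)
After 7 (propagate distance d=10): x=-1489/345 (≈-4.3159) theta=3121/30360 (≈0.1028)
After 8 (thin lens f=47): x=-1489/345 (≈-4.3159) theta=92573/475640 (≈0.1946)
After 9 (propagate distance d=26 (to screen)): x=106219/142692 (≈0.7444) theta=92573/475640 (≈0.1946)
|theta_initial|=0.3000 |theta_final|=92573/475640 (≈0.1946) -> not increased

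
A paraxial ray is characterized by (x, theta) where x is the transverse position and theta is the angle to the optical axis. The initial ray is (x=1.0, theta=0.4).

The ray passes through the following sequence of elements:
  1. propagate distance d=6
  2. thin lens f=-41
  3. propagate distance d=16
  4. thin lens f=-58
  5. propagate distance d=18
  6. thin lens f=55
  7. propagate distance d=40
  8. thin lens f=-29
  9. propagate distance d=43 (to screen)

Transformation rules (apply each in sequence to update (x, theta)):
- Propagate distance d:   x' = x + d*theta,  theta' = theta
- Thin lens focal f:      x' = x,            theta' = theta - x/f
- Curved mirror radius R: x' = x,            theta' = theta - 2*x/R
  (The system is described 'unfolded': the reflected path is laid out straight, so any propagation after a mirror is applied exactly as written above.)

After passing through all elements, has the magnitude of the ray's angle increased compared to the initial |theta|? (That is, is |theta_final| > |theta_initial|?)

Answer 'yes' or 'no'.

Answer: yes

Derivation:
Initial: x=1.0000 theta=0.4000
After 1 (propagate distance d=6): x=3.4000 theta=0.4000
After 2 (thin lens f=-41): x=3.4000 theta=99/205 (≈0.4829)
After 3 (propagate distance d=16): x=2281/205 (≈11.1268) theta=99/205 (≈0.4829)
After 4 (thin lens f=-58): x=2281/205 (≈11.1268) theta=8023/11890 (≈0.6748)
After 5 (propagate distance d=18): x=138356/5945 (≈23.2727) theta=8023/11890 (≈0.6748)
After 6 (thin lens f=55): x=138356/5945 (≈23.2727) theta=164553/653950 (≈0.2516)
After 7 (propagate distance d=40): x=2180128/65395 (≈33.3378) theta=164553/653950 (≈0.2516)
After 8 (thin lens f=-29): x=2180128/65395 (≈33.3378) theta=26573317/18964550 (≈1.4012)
After 9 (propagate distance d=43 (to screen)): x=1774889751/18964550 (≈93.5899) theta=26573317/18964550 (≈1.4012)
|theta_initial|=0.4000 |theta_final|=26573317/18964550 (≈1.4012) -> increased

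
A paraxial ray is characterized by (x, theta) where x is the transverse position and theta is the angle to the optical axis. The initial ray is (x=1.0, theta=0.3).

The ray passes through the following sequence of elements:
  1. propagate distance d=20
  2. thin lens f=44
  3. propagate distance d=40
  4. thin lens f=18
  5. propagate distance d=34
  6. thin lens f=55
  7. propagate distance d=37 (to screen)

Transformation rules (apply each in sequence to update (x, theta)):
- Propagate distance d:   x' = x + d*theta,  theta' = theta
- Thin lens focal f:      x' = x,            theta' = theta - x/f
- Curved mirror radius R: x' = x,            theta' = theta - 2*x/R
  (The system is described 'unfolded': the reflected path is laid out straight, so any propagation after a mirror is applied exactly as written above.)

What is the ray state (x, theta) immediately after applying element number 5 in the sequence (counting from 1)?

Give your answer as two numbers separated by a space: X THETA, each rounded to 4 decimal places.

Answer: -6.4414 -0.5611

Derivation:
Initial: x=1.0000 theta=0.3000
After 1 (propagate distance d=20): x=7.0000 theta=0.3000
After 2 (thin lens f=44): x=7.0000 theta=31/220 (≈0.1409)
After 3 (propagate distance d=40): x=139/11 (≈12.6364) theta=31/220 (≈0.1409)
After 4 (thin lens f=18): x=139/11 (≈12.6364) theta=-101/180 (≈-0.5611)
After 5 (propagate distance d=34): x=-6377/990 (≈-6.4414) theta=-101/180 (≈-0.5611)
Rounded to 4 decimal places: x = -6.4414, theta = -0.5611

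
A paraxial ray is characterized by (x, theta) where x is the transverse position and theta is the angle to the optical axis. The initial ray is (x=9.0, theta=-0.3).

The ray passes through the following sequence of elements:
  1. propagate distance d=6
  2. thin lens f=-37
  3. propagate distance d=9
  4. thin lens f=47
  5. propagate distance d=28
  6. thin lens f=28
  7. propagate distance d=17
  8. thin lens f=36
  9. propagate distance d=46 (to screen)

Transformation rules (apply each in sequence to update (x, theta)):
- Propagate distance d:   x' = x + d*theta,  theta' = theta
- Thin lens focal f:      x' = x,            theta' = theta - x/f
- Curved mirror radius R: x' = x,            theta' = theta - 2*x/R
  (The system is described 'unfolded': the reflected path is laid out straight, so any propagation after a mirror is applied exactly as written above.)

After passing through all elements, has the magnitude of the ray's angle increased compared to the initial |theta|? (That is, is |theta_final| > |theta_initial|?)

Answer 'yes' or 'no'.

Initial: x=9.0000 theta=-0.3000
After 1 (propagate distance d=6): x=7.2000 theta=-0.3000
After 2 (thin lens f=-37): x=7.2000 theta=-39/370 (≈-0.1054)
After 3 (propagate distance d=9): x=2313/370 (≈6.2514) theta=-39/370 (≈-0.1054)
After 4 (thin lens f=47): x=2313/370 (≈6.2514) theta=-2073/8695 (≈-0.2384)
After 5 (propagate distance d=28): x=-7377/17390 (≈-0.4242) theta=-2073/8695 (≈-0.2384)
After 6 (thin lens f=28): x=-7377/17390 (≈-0.4242) theta=-2313/10360 (≈-0.2233)
After 7 (propagate distance d=17): x=-2054643/486920 (≈-4.2197) theta=-2313/10360 (≈-0.2233)
After 8 (thin lens f=36): x=-2054643/486920 (≈-4.2197) theta=-619651/5843040 (≈-0.1060)
After 9 (propagate distance d=46 (to screen)): x=-26579831/2921520 (≈-9.0979) theta=-619651/5843040 (≈-0.1060)
|theta_initial|=0.3000 |theta_final|=619651/5843040 (≈0.1060) -> not increased

Answer: no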